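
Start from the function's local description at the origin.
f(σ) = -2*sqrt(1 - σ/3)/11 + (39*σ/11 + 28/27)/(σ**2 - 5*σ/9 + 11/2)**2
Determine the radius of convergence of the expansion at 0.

The radius of convergence is (1/2)*sqrt(22).

Denominator factor (σ**2 - 5*σ/9 + 11/2)^2: discriminant -1757/81, complex-conjugate roots (5/18) + ((1/18)*sqrt(1757))*i and (5/18) - ((1/18)*sqrt(1757))*i; poles of order 2, moduli (1/2)*sqrt(22) and (1/2)*sqrt(22).
Branch term (-2/11)*sqrt(1 - σ/(3)): its argument vanishes at σ = 3, a square-root branch point, modulus 3.
The radius of convergence is the smallest modulus among the singular points: (1/2)*sqrt(22).


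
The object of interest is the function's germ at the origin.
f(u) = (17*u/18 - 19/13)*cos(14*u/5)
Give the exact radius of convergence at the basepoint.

The radius of convergence is infinite.

The factor cos(14*u/5) is entire and contributes no finite singular point.
The polynomial part has no poles.
No finite singular points: the Taylor series at 0 converges everywhere.


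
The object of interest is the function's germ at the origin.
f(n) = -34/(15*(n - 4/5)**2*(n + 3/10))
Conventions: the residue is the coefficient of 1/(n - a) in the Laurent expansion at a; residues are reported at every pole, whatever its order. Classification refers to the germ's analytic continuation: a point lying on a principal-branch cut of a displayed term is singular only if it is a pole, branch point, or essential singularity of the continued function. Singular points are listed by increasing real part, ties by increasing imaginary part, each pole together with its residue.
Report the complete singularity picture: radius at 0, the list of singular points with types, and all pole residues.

Denominator factor (n + 3/10): pole of order 1 at -3/10, modulus 3/10.
Denominator factor (n - 4/5)^2: pole of order 2 at 4/5, modulus 4/5.
The radius of convergence is the smallest modulus among the singular points: 3/10.
At the order-1 pole -3/10 set g(n) = (n - (-3/10))*f(n) = -34/(15*(n - 4/5)**2).
Simple pole: residue = g(a) at a = -3/10, which is -680/363.
At the order-2 pole 4/5 set g(n) = (n - (4/5))^2*f(n) = -34/(15*(n + 3/10)).
Order-2 pole: residue = g'(a); g'(4/5) = 680/363, so the residue is 680/363.
List the singular points by increasing real part (a conjugate pair: the negative imaginary part first).

Radius of convergence at 0: 3/10.
At -3/10: a pole of order 1; residue -680/363.
At 4/5: a pole of order 2; residue 680/363.


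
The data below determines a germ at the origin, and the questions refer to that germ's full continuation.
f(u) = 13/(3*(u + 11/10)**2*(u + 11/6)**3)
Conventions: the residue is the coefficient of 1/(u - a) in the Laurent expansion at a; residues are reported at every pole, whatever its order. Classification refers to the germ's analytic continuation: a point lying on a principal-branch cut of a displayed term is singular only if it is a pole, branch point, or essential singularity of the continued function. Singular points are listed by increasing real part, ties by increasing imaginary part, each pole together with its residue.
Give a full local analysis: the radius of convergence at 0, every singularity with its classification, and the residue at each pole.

Radius of convergence at 0: 11/10.
At -11/6: a pole of order 3; residue 658125/14641.
At -11/10: a pole of order 2; residue -658125/14641.

Denominator factor (u + 11/6)^3: pole of order 3 at -11/6, modulus 11/6.
Denominator factor (u + 11/10)^2: pole of order 2 at -11/10, modulus 11/10.
The radius of convergence is the smallest modulus among the singular points: 11/10.
At the order-3 pole -11/6 set g(u) = (u - (-11/6))^3*f(u) = 13/(3*(u + 11/10)**2).
Order-3 pole: residue = g''(a)/2; g''(-11/6) = 1316250/14641, so the residue is 658125/14641.
At the order-2 pole -11/10 set g(u) = (u - (-11/10))^2*f(u) = 13/(3*(u + 11/6)**3).
Order-2 pole: residue = g'(a); g'(-11/10) = -658125/14641, so the residue is -658125/14641.
List the singular points by increasing real part (a conjugate pair: the negative imaginary part first).


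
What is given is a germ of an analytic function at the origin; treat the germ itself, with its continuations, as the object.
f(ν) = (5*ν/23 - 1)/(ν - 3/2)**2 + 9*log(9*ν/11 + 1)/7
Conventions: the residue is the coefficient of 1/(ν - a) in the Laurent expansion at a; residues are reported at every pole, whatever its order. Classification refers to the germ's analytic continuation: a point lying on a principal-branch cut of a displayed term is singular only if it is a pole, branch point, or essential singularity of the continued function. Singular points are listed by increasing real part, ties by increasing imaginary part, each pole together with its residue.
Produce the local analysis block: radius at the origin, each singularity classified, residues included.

Denominator factor (ν - 3/2)^2: pole of order 2 at 3/2, modulus 3/2.
Branch term (9/7)*log(1 - ν/(-11/9)): its argument vanishes at ν = -11/9, a logarithmic branch point, modulus 11/9.
The radius of convergence is the smallest modulus among the singular points: 11/9.
The branch term is analytic at 3/2 and contributes nothing to the residue; only the rational part matters.
At the order-2 pole 3/2 set g(ν) = (ν - (3/2))^2*(rational part) = 5*ν/23 - 1.
Order-2 pole: residue = g'(a); g'(3/2) = 5/23, so the residue is 5/23.
List the singular points by increasing real part (a conjugate pair: the negative imaginary part first).

Radius of convergence at 0: 11/9.
At -11/9: a logarithmic branch point.
At 3/2: a pole of order 2; residue 5/23.


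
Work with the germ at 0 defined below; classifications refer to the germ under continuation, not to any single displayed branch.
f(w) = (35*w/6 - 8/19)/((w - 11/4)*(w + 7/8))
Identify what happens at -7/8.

The denominator factor w + 7/8 vanishes at -7/8 and appears to the power 1; the numerator there equals -5039/912, nonzero, and no other factor vanishes.
Hence a pole whose order is the multiplicity, 1.

The point is a pole of order 1.


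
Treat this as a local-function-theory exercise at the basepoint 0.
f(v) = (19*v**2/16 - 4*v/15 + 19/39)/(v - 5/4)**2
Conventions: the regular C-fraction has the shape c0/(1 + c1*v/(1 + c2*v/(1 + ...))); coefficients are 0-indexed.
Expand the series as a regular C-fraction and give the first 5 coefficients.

Taylor coefficients (expand at 0): a_0 = 304/975, a_1 = 64/195, a_2 = 26461/24375, a_3 = 186088/121875, a_4 = 1065328/609375.
c0 = a_0 = 304/975. Peel one level at a time: if S = 1 + c*v/S' with S'(0) = 1, then c is the v-coefficient of S and S' = c*v/(S - 1).
S_1 = c0/f = 1 + (-20/19)*v + (-342759/144400)*v^2 + ...; c1 = -20/19.
S_2 = c1*v/(S_1 - 1) = 1 + (-342759/152000)*v + (402443721/64000000)*v^2 + ...; c2 = -342759/152000.
S_3 = c2*v/(S_2 - 1) = 1 + (2548810233/914024000)*v + (629556127551/208859968144)*v^2 + ...; c3 = 2548810233/914024000.
S_4 = c3*v/(S_3 - 1) = 1 + (-123500/114253)*v + ...; c4 = -123500/114253.

The regular C-fraction coefficients are [304/975, -20/19, -342759/152000, 2548810233/914024000, -123500/114253].


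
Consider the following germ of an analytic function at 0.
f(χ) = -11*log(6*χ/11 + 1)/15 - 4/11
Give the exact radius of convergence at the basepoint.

The radius of convergence is 11/6.

Branch term (-11/15)*log(1 - χ/(-11/6)): its argument vanishes at χ = -11/6, a logarithmic branch point, modulus 11/6.
The radius of convergence is the smallest modulus among the singular points: 11/6.


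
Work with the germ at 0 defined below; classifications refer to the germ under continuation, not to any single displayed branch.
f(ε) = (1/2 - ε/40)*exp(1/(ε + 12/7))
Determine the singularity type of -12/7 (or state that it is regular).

The point is an essential singularity.

The exponent 1/(ε - (-12/7)) has a pole at -12/7, so exp(1/(ε - (-12/7))) takes every nonzero value near it: an essential singularity (not a pole of any order).


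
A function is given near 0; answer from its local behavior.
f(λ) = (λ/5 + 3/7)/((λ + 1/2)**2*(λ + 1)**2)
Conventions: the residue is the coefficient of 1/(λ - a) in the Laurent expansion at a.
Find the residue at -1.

At the order-2 pole -1 set g(λ) = (λ - (-1))^2*f(λ) = (λ/5 + 3/7)/(λ + 1/2)**2.
Order-2 pole: residue = g'(a); g'(-1) = 156/35, so the residue is 156/35.

The residue is 156/35.


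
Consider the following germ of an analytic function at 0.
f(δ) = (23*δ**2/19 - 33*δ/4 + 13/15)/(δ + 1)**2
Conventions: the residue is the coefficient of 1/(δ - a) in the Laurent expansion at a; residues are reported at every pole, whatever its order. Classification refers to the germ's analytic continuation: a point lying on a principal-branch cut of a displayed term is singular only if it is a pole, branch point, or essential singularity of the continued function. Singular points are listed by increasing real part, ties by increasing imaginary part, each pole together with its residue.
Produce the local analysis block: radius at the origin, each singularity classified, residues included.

Radius of convergence at 0: 1.
At -1: a pole of order 2; residue -811/76.

Denominator factor (δ + 1)^2: pole of order 2 at -1, modulus 1.
The radius of convergence is the smallest modulus among the singular points: 1.
At the order-2 pole -1 set g(δ) = (δ - (-1))^2*f(δ) = 23*δ**2/19 - 33*δ/4 + 13/15.
Order-2 pole: residue = g'(a); g'(-1) = -811/76, so the residue is -811/76.


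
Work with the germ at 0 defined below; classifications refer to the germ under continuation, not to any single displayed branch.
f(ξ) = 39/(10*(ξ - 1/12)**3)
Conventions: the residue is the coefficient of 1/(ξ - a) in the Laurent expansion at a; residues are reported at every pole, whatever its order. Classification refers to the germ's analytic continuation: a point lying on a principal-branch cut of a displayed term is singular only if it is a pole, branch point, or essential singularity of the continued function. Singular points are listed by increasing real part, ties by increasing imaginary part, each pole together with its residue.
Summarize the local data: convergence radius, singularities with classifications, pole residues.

Radius of convergence at 0: 1/12.
At 1/12: a pole of order 3; residue 0.

Denominator factor (ξ - 1/12)^3: pole of order 3 at 1/12, modulus 1/12.
The radius of convergence is the smallest modulus among the singular points: 1/12.
At the order-3 pole 1/12 set g(ξ) = (ξ - (1/12))^3*f(ξ) = 39/10.
Order-3 pole: residue = g''(a)/2; g''(1/12) = 0, so the residue is 0.


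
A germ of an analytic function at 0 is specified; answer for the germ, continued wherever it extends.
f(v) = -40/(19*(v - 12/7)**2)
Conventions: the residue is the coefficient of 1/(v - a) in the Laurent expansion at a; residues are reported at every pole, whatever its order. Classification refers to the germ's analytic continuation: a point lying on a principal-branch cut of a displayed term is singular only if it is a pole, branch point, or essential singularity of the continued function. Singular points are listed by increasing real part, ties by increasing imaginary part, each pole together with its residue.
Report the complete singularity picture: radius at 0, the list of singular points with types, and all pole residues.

Denominator factor (v - 12/7)^2: pole of order 2 at 12/7, modulus 12/7.
The radius of convergence is the smallest modulus among the singular points: 12/7.
At the order-2 pole 12/7 set g(v) = (v - (12/7))^2*f(v) = -40/19.
Order-2 pole: residue = g'(a); g'(12/7) = 0, so the residue is 0.

Radius of convergence at 0: 12/7.
At 12/7: a pole of order 2; residue 0.


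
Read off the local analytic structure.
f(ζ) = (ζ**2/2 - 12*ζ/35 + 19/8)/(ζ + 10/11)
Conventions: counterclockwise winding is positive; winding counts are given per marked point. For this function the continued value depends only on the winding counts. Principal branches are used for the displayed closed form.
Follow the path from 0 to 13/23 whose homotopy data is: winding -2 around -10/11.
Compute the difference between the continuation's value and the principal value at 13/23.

The function is rational, hence single-valued: continuing it around any pole returns the same value, so the difference is 0.

Continued minus principal equals 0.


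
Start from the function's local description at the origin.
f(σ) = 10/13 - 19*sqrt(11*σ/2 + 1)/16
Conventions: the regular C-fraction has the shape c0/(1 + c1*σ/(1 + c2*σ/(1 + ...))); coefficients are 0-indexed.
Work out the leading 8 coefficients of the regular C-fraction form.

Taylor coefficients (expand at 0): a_0 = -87/208, a_1 = -209/64, a_2 = 2299/512, a_3 = -25289/2048, a_4 = 1390895/32768, a_5 = -21419783/131072, a_6 = 706852839/1048576, a_7 = -12218456217/4194304.
c0 = a_0 = -87/208. Peel one level at a time: if S = 1 + c*σ/S' with S'(0) = 1, then c is the σ-coefficient of S and S' = c*σ/(S - 1).
S_1 = c0/f = 1 + (-2717/348)*σ + (17364347/242208)*σ^2 + ...; c1 = -2717/348.
S_2 = c1*σ/(S_1 - 1) = 1 + (6391/696)*σ + (-121/64)*σ^2 + ...; c2 = 6391/696.
S_3 = c2*σ/(S_2 - 1) = 1 + (957/4648)*σ + (-11316525/21603904)*σ^2 + ...; c3 = 957/4648.
S_4 = c3*σ/(S_3 - 1) = 1 + (11825/4648)*σ + (-121/64)*σ^2 + ...; c4 = 11825/4648.
S_5 = c4*σ/(S_4 - 1) = 1 + (6391/8600)*σ + (-110302269/73960000)*σ^2 + ...; c5 = 6391/8600.
S_6 = c5*σ/(S_5 - 1) = 1 + (17259/8600)*σ + (-121/64)*σ^2 + ...; c6 = 17259/8600.
S_7 = c6*σ/(S_6 - 1) = 1 + (11825/12552)*σ + ...; c7 = 11825/12552.

The regular C-fraction coefficients are [-87/208, -2717/348, 6391/696, 957/4648, 11825/4648, 6391/8600, 17259/8600, 11825/12552].


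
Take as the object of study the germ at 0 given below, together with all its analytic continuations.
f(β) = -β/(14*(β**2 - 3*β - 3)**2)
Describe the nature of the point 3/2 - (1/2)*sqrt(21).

The denominator factor β**2 - 3*β - 3 vanishes at 3/2 - (1/2)*sqrt(21) and appears to the power 2; the numerator there equals -3/28 + (1/28)*sqrt(21), nonzero, and no other factor vanishes.
Hence a pole whose order is the multiplicity, 2.

The point is a pole of order 2.


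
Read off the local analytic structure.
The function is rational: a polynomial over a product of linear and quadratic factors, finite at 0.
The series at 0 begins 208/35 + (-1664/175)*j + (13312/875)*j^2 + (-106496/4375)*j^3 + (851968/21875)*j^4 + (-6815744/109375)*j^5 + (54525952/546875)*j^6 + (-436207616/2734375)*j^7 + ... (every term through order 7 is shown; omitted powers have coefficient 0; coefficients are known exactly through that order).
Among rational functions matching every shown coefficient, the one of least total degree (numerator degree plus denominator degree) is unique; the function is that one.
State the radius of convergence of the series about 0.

The radius of convergence is 5/8.

No rational of total degree below 1 reproduces all 8 coefficients; solving the [0/1] Pade equations on them gives f(j) = 26/(7*(j + 5/8)), whose expansion matches every shown term.
Denominator factor (j + 5/8): pole of order 1 at -5/8, modulus 5/8.
The radius of convergence is the smallest modulus among the singular points: 5/8.


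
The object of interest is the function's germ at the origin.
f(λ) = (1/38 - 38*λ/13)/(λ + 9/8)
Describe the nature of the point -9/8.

The point is a pole of order 1.

The denominator factor λ + 9/8 vanishes at -9/8 and appears to the power 1; the numerator there equals 3275/988, nonzero, and no other factor vanishes.
Hence a pole whose order is the multiplicity, 1.


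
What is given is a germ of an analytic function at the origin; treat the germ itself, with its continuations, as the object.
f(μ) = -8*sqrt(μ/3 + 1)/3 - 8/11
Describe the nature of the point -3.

The term (-8/3)*sqrt(1 - μ/(-3)) has argument 1 - -3/(-3) = 0 at -3: a square-root (algebraic, two-sheeted) branch point; the remaining terms are analytic or single-valued there.

The point is an algebraic (square-root) branch point.


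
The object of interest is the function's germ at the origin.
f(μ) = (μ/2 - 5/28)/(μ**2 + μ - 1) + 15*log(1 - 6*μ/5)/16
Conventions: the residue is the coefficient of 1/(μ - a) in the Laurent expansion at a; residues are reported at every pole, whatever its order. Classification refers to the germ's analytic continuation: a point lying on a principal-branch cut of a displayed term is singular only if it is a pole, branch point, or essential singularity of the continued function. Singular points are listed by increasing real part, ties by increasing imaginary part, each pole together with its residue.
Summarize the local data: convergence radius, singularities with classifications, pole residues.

Denominator factor (μ**2 + μ - 1): discriminant 5, real irrational roots -1/2 + (1/2)*sqrt(5) and -1/2 - (1/2)*sqrt(5); poles of order 1, moduli -1/2 + (1/2)*sqrt(5) and 1/2 + (1/2)*sqrt(5).
Branch term (15/16)*log(1 - μ/(5/6)): its argument vanishes at μ = 5/6, a logarithmic branch point, modulus 5/6.
The radius of convergence is the smallest modulus among the singular points: -1/2 + (1/2)*sqrt(5).
The branch term is analytic at -1/2 - (1/2)*sqrt(5) and contributes nothing to the residue; only the rational part matters.
The factor μ**2 + μ - 1 splits as (μ - a)(μ - a') with a = -1/2 - (1/2)*sqrt(5), a' = -1/2 + (1/2)*sqrt(5). At the order-1 pole a set g(μ) = (μ - a)*(rational part) = [μ/2 - 5/28] / (μ - a').
Simple pole: residue = g(a) at a = -1/2 - (1/2)*sqrt(5), which is 1/4 + (3/35)*sqrt(5).
The branch term is analytic at -1/2 + (1/2)*sqrt(5) and contributes nothing to the residue; only the rational part matters.
The factor μ**2 + μ - 1 splits as (μ - a)(μ - a') with a = -1/2 + (1/2)*sqrt(5), a' = -1/2 - (1/2)*sqrt(5). At the order-1 pole a set g(μ) = (μ - a)*(rational part) = [μ/2 - 5/28] / (μ - a').
Simple pole: residue = g(a) at a = -1/2 + (1/2)*sqrt(5), which is 1/4 - (3/35)*sqrt(5).
List the singular points by increasing real part (a conjugate pair: the negative imaginary part first).

Radius of convergence at 0: -1/2 + (1/2)*sqrt(5).
At -1/2 - (1/2)*sqrt(5): a pole of order 1; residue 1/4 + (3/35)*sqrt(5).
At -1/2 + (1/2)*sqrt(5): a pole of order 1; residue 1/4 - (3/35)*sqrt(5).
At 5/6: a logarithmic branch point.


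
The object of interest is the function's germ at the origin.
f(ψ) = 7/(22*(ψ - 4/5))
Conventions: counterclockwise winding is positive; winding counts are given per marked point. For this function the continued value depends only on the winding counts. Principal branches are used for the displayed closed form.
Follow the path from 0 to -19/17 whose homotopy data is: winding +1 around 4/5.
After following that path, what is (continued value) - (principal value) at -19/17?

Continued minus principal equals 0.

The function is rational, hence single-valued: continuing it around any pole returns the same value, so the difference is 0.


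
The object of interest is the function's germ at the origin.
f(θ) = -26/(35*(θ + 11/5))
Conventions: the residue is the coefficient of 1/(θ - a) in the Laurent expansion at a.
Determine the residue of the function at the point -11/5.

The residue is -26/35.

At the order-1 pole -11/5 set g(θ) = (θ - (-11/5))*f(θ) = -26/35.
Simple pole: residue = g(a) at a = -11/5, which is -26/35.


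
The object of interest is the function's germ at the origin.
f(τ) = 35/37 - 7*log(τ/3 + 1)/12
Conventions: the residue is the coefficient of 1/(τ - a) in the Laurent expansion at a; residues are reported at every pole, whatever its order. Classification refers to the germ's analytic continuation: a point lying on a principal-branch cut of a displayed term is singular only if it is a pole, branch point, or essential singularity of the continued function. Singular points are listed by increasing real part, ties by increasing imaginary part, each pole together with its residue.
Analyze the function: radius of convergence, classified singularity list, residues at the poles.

Radius of convergence at 0: 3.
At -3: a logarithmic branch point.

Branch term (-7/12)*log(1 - τ/(-3)): its argument vanishes at τ = -3, a logarithmic branch point, modulus 3.
The radius of convergence is the smallest modulus among the singular points: 3.


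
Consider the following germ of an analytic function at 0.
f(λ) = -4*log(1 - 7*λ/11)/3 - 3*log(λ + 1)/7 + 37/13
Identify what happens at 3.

The point is a regular point.

There is no denominator, hence no pole anywhere.
Branch term log(1 - λ/(11/7)): argument at 3 is -10/11, nonzero, so 3 is not its branch point (a point on a principal cut is still regular for the continued germ).
Branch term log(1 - λ/(-1)): argument at 3 is 4, nonzero, so 3 is not its branch point (a point on a principal cut is still regular for the continued germ).
So the germ continues analytically to 3.


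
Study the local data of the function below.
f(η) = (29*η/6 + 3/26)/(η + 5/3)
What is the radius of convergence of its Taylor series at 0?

Denominator factor (η + 5/3): pole of order 1 at -5/3, modulus 5/3.
The radius of convergence is the smallest modulus among the singular points: 5/3.

The radius of convergence is 5/3.


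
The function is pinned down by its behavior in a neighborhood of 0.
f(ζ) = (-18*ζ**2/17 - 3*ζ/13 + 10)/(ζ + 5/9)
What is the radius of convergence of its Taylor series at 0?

The radius of convergence is 5/9.

Denominator factor (ζ + 5/9): pole of order 1 at -5/9, modulus 5/9.
The radius of convergence is the smallest modulus among the singular points: 5/9.


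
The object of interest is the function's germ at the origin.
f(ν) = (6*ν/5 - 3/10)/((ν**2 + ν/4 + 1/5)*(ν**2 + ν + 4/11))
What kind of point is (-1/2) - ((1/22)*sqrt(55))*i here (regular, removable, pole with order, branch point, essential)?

The denominator factor ν**2 + ν + 4/11 vanishes at (-1/2) - ((1/22)*sqrt(55))*i and appears to the power 1; the numerator there equals (-9/10) - ((3/55)*sqrt(55))*i, nonzero, and no other factor vanishes.
Hence a pole whose order is the multiplicity, 1.

The point is a pole of order 1.


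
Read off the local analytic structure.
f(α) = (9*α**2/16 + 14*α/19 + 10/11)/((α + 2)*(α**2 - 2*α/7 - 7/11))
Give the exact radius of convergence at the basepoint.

Denominator factor (α + 2): pole of order 1 at -2, modulus 2.
Denominator factor (α**2 - 2*α/7 - 7/11): discriminant 1416/539, real irrational roots 1/7 + (1/77)*sqrt(3894) and 1/7 - (1/77)*sqrt(3894); poles of order 1, moduli 1/7 + (1/77)*sqrt(3894) and -1/7 + (1/77)*sqrt(3894).
The radius of convergence is the smallest modulus among the singular points: -1/7 + (1/77)*sqrt(3894).

The radius of convergence is -1/7 + (1/77)*sqrt(3894).


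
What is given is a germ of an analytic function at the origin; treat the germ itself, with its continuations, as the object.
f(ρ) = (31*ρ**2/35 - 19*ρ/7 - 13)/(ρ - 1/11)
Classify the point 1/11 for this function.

The point is a pole of order 1.

The denominator factor ρ - 1/11 vanishes at 1/11 and appears to the power 1; the numerator there equals -56069/4235, nonzero, and no other factor vanishes.
Hence a pole whose order is the multiplicity, 1.


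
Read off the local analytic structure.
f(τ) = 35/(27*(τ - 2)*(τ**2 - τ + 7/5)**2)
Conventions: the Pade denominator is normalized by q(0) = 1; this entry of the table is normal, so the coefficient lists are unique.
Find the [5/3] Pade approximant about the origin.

Taylor coefficients needed (expand at 0): a_0 = -125/378, a_1 = -125/196, a_2 = -26125/74088, a_3 = 122375/345744, a_4 = 9969875/14521248, a_5 = 50789125/203297472, a_6 = -59403625/135531648, a_7 = -23632332875/39846304512, a_8 = -52526330125/557848263168.
Write the denominator as Q(τ) = 1 + q1*τ + q2*τ^2 + q3*τ^3. Requiring Q*f - P = O(τ^9) with deg P <= 5 kills the coefficients of τ^6..τ^8 in Q*f:
  τ^6: a_6 + q1*a_5 + q2*a_4 + q3*a_3 = 0, i.e. -59403625/135531648 + (50789125/203297472)*q1 + (9969875/14521248)*q2 + (122375/345744)*q3 = 0.
  τ^7: a_7 + q1*a_6 + q2*a_5 + q3*a_4 = 0, i.e. -23632332875/39846304512 + (-59403625/135531648)*q1 + (50789125/203297472)*q2 + (9969875/14521248)*q3 = 0.
  τ^8: a_8 + q1*a_7 + q2*a_6 + q3*a_5 = 0, i.e. -52526330125/557848263168 + (-23632332875/39846304512)*q1 + (-59403625/135531648)*q2 + (50789125/203297472)*q3 = 0.
Solving this linear system: q1 = 110073/477379, q2 = 1094805/26733224, q3 = 53259845/53466448.
The numerator is Q*f truncated at degree 5: P0 = a_0 = -125/378; P1 = a_1 + q1*a_0 = -12270625/17185644; P2 = a_2 + q1*a_1 + q2*a_0 = -105839375/206227728; P3 = a_3 + q1*a_2 + q2*a_1 + q3*a_0 = -8546875/103113864; P4 = a_4 + q1*a_3 + q2*a_2 + q3*a_1 = 24428125/206227728; P5 = a_5 + q1*a_4 + q2*a_3 + q3*a_2 = 2453125/34371288.

The Pade approximant has numerator coefficients [-125/378, -12270625/17185644, -105839375/206227728, -8546875/103113864, 24428125/206227728, 2453125/34371288]; denominator coefficients [1, 110073/477379, 1094805/26733224, 53259845/53466448].


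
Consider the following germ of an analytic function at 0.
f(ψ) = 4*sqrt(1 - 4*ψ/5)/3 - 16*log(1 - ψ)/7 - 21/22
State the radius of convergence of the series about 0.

Branch term (4/3)*sqrt(1 - ψ/(5/4)): its argument vanishes at ψ = 5/4, a square-root branch point, modulus 5/4.
Branch term (-16/7)*log(1 - ψ/(1)): its argument vanishes at ψ = 1, a logarithmic branch point, modulus 1.
The radius of convergence is the smallest modulus among the singular points: 1.

The radius of convergence is 1.


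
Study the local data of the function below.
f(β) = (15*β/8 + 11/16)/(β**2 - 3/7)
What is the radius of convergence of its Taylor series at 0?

The radius of convergence is (1/7)*sqrt(21).

Denominator factor (β**2 - 3/7): discriminant 12/7, real irrational roots (1/7)*sqrt(21) and -(1/7)*sqrt(21); poles of order 1, moduli (1/7)*sqrt(21) and (1/7)*sqrt(21).
The radius of convergence is the smallest modulus among the singular points: (1/7)*sqrt(21).


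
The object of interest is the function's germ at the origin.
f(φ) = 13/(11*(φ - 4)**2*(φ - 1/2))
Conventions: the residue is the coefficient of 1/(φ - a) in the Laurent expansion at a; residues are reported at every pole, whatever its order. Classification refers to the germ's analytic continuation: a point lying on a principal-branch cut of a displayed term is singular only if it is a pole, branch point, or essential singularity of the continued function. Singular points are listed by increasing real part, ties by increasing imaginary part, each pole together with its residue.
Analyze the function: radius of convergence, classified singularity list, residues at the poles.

Denominator factor (φ - 4)^2: pole of order 2 at 4, modulus 4.
Denominator factor (φ - 1/2): pole of order 1 at 1/2, modulus 1/2.
The radius of convergence is the smallest modulus among the singular points: 1/2.
At the order-1 pole 1/2 set g(φ) = (φ - (1/2))*f(φ) = 13/(11*(φ - 4)**2).
Simple pole: residue = g(a) at a = 1/2, which is 52/539.
At the order-2 pole 4 set g(φ) = (φ - (4))^2*f(φ) = 13/(11*(φ - 1/2)).
Order-2 pole: residue = g'(a); g'(4) = -52/539, so the residue is -52/539.
List the singular points by increasing real part (a conjugate pair: the negative imaginary part first).

Radius of convergence at 0: 1/2.
At 1/2: a pole of order 1; residue 52/539.
At 4: a pole of order 2; residue -52/539.


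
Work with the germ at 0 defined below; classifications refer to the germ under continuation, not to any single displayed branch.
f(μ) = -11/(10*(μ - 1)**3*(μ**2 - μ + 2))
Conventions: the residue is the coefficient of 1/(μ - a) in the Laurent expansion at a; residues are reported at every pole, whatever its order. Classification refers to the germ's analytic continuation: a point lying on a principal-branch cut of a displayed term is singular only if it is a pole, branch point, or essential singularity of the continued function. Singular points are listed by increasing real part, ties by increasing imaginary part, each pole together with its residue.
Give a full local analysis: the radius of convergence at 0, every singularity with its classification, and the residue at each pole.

Denominator factor (μ**2 - μ + 2): discriminant -7, complex-conjugate roots (1/2) + ((1/2)*sqrt(7))*i and (1/2) - ((1/2)*sqrt(7))*i; poles of order 1, moduli sqrt(2) and sqrt(2).
Denominator factor (μ - 1)^3: pole of order 3 at 1, modulus 1.
The radius of convergence is the smallest modulus among the singular points: 1.
The factor μ**2 - μ + 2 splits as (μ - a)(μ - a') with a = (1/2) - ((1/2)*sqrt(7))*i, a' = (1/2) + ((1/2)*sqrt(7))*i. At the order-1 pole a set g(μ) = (μ - a)*f(μ) = [-11/(10*(μ - 1)**3)] / (μ - a').
Simple pole: residue = g(a) at a = (1/2) - ((1/2)*sqrt(7))*i, which is (-11/160) - ((11/224)*sqrt(7))*i.
The factor μ**2 - μ + 2 splits as (μ - a)(μ - a') with a = (1/2) + ((1/2)*sqrt(7))*i, a' = (1/2) - ((1/2)*sqrt(7))*i. At the order-1 pole a set g(μ) = (μ - a)*f(μ) = [-11/(10*(μ - 1)**3)] / (μ - a').
Simple pole: residue = g(a) at a = (1/2) + ((1/2)*sqrt(7))*i, which is (-11/160) + ((11/224)*sqrt(7))*i.
At the order-3 pole 1 set g(μ) = (μ - (1))^3*f(μ) = -11/(10*(μ**2 - μ + 2)).
Order-3 pole: residue = g''(a)/2; g''(1) = 11/40, so the residue is 11/80.
List the singular points by increasing real part (a conjugate pair: the negative imaginary part first).

Radius of convergence at 0: 1.
At (1/2) - ((1/2)*sqrt(7))*i: a pole of order 1; residue (-11/160) - ((11/224)*sqrt(7))*i.
At (1/2) + ((1/2)*sqrt(7))*i: a pole of order 1; residue (-11/160) + ((11/224)*sqrt(7))*i.
At 1: a pole of order 3; residue 11/80.


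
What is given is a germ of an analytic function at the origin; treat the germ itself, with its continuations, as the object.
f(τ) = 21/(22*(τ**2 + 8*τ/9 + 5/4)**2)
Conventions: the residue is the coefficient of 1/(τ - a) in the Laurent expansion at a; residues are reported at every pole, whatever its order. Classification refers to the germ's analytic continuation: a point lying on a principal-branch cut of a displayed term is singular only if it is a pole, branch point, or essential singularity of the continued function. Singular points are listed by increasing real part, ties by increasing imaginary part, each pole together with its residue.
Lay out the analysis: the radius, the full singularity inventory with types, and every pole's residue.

Denominator factor (τ**2 + 8*τ/9 + 5/4)^2: discriminant -341/81, complex-conjugate roots (-4/9) + ((1/18)*sqrt(341))*i and (-4/9) - ((1/18)*sqrt(341))*i; poles of order 2, moduli (1/2)*sqrt(5) and (1/2)*sqrt(5).
The radius of convergence is the smallest modulus among the singular points: (1/2)*sqrt(5).
The factor τ**2 + 8*τ/9 + 5/4 splits as (τ - a)(τ - a') with a = (-4/9) - ((1/18)*sqrt(341))*i, a' = (-4/9) + ((1/18)*sqrt(341))*i. At the order-2 pole a set g(τ) = (τ - a)^2*f(τ) = [21/22] / (τ - a')^2.
Order-2 pole: residue = g'(a); g'((-4/9) - ((1/18)*sqrt(341))*i) = ((15309/1279091)*sqrt(341))*i, so the residue is ((15309/1279091)*sqrt(341))*i.
The factor τ**2 + 8*τ/9 + 5/4 splits as (τ - a)(τ - a') with a = (-4/9) + ((1/18)*sqrt(341))*i, a' = (-4/9) - ((1/18)*sqrt(341))*i. At the order-2 pole a set g(τ) = (τ - a)^2*f(τ) = [21/22] / (τ - a')^2.
Order-2 pole: residue = g'(a); g'((-4/9) + ((1/18)*sqrt(341))*i) = -((15309/1279091)*sqrt(341))*i, so the residue is -((15309/1279091)*sqrt(341))*i.
List the singular points by increasing real part (a conjugate pair: the negative imaginary part first).

Radius of convergence at 0: (1/2)*sqrt(5).
At (-4/9) - ((1/18)*sqrt(341))*i: a pole of order 2; residue ((15309/1279091)*sqrt(341))*i.
At (-4/9) + ((1/18)*sqrt(341))*i: a pole of order 2; residue -((15309/1279091)*sqrt(341))*i.


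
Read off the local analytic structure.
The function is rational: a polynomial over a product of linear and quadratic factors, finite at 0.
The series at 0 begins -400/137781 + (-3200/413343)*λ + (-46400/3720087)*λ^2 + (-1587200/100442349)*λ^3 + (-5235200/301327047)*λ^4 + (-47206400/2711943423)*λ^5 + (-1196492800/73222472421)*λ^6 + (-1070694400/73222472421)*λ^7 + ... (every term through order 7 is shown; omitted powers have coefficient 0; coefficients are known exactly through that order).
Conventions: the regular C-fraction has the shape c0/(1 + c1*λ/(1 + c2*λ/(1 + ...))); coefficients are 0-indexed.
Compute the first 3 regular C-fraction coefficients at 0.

The regular C-fraction coefficients are [-400/137781, -8/3, 19/18].

Taylor coefficients (read off): a_0 = -400/137781, a_1 = -3200/413343, a_2 = -46400/3720087.
c0 = a_0 = -400/137781. Peel one level at a time: if S = 1 + c*λ/S' with S'(0) = 1, then c is the λ-coefficient of S and S' = c*λ/(S - 1).
S_1 = c0/f = 1 + (-8/3)*λ + (76/27)*λ^2 + ...; c1 = -8/3.
S_2 = c1*λ/(S_1 - 1) = 1 + (19/18)*λ + ...; c2 = 19/18.


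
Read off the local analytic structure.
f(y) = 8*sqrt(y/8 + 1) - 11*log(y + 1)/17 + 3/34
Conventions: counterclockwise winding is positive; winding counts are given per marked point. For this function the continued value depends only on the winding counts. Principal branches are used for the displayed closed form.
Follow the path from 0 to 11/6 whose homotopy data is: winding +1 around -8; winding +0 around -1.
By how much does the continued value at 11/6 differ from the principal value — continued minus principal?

Continued minus principal equals -(4/3)*sqrt(177).

The rational part is single-valued and drops out of the difference; each branch term changes only by its own monodromy.
(-11/17)*log(1 - y/(-1)): winding 0 around -1, so this term returns to its principal value, contribution 0.
(8)*sqrt(1 - y/(-8)): winding +1 is odd, the square root flips sign, contributing -2*(8)*sqrt(1 - (11/6)/(-8)) = -2*(8)*sqrt(59/48) = -(4/3)*sqrt(177).
Summing the contributions at y = 11/6 gives -(4/3)*sqrt(177).


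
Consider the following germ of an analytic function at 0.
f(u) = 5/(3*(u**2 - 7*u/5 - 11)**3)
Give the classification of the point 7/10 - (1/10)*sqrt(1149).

The point is a pole of order 3.

The denominator factor u**2 - 7*u/5 - 11 vanishes at 7/10 - (1/10)*sqrt(1149) and appears to the power 3; the numerator there equals 5/3, nonzero, and no other factor vanishes.
Hence a pole whose order is the multiplicity, 3.


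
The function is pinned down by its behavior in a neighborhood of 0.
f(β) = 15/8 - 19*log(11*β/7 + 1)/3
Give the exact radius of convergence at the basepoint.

Branch term (-19/3)*log(1 - β/(-7/11)): its argument vanishes at β = -7/11, a logarithmic branch point, modulus 7/11.
The radius of convergence is the smallest modulus among the singular points: 7/11.

The radius of convergence is 7/11.


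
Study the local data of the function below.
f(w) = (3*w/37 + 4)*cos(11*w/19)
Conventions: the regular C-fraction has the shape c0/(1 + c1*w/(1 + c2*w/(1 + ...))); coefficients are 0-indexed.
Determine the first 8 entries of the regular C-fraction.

Taylor coefficients (expand at 0): a_0 = 4, a_1 = 3/37, a_2 = -242/361, a_3 = -363/26714, a_4 = 14641/781926, a_5 = 14641/38575016, a_6 = -1771561/8468258580, a_7 = -1771561/417767423280.
c0 = a_0 = 4. Peel one level at a time: if S = 1 + c*w/S' with S'(0) = 1, then c is the w-coefficient of S and S' = c*w/(S - 1).
S_1 = c0/f = 1 + (-3/148)*w + (1328441/7907344)*w^2 + ...; c1 = -3/148.
S_2 = c1*w/(S_1 - 1) = 1 + (1328441/160284)*w + (160741361/2345778)*w^2 + ...; c2 = 1328441/160284.
S_3 = c2*w/(S_2 - 1) = 1 + (-8954/1083)*w + (-200435290/1438701603)*w^2 + ...; c3 = -8954/1083.
S_4 = c3*w/(S_3 - 1) = 1 + (-22385/1328441)*w + (-406767515/7059021961924)*w^2 + ...; c4 = -22385/1328441.
S_5 = c4*w/(S_4 - 1) = 1 + (-672343/196609268)*w + (898423379561/262610999267600)*w^2 + ...; c5 = -672343/196609268.
S_6 = c5*w/(S_5 - 1) = 1 + (898423379561/898048545100)*w + (144413796784854722521/147277426836418322500)*w^2 + ...; c6 = 898423379561/898048545100.
S_7 = c6*w/(S_6 - 1) = 1 + (-5947430357/6067895575)*w + ...; c7 = -5947430357/6067895575.

The regular C-fraction coefficients are [4, -3/148, 1328441/160284, -8954/1083, -22385/1328441, -672343/196609268, 898423379561/898048545100, -5947430357/6067895575].


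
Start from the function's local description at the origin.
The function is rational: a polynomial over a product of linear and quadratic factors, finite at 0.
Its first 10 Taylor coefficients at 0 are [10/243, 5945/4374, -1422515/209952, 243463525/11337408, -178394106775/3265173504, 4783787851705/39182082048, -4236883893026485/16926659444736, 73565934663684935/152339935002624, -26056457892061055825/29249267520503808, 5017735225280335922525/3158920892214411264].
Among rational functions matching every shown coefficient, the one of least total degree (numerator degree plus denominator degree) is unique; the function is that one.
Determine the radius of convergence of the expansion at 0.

The radius of convergence is -5/6 + (1/30)*sqrt(2065).

No rational of total degree below 8 reproduces all 10 coefficients; solving the [1/7] Pade equations on them gives f(ω) = (17*ω/3 + 3/20)/((ω + 9/8)**3*(ω**2 - 5*ω/3 - 8/5)**2), whose expansion matches every shown term.
Denominator factor (ω + 9/8)^3: pole of order 3 at -9/8, modulus 9/8.
Denominator factor (ω**2 - 5*ω/3 - 8/5)^2: discriminant 413/45, real irrational roots 5/6 + (1/30)*sqrt(2065) and 5/6 - (1/30)*sqrt(2065); poles of order 2, moduli 5/6 + (1/30)*sqrt(2065) and -5/6 + (1/30)*sqrt(2065).
The radius of convergence is the smallest modulus among the singular points: -5/6 + (1/30)*sqrt(2065).


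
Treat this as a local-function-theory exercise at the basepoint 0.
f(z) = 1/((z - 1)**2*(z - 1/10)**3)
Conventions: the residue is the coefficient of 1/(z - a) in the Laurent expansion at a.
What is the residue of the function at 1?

The residue is -10000/2187.

At the order-2 pole 1 set g(z) = (z - (1))^2*f(z) = (z - 1/10)**(-3).
Order-2 pole: residue = g'(a); g'(1) = -10000/2187, so the residue is -10000/2187.


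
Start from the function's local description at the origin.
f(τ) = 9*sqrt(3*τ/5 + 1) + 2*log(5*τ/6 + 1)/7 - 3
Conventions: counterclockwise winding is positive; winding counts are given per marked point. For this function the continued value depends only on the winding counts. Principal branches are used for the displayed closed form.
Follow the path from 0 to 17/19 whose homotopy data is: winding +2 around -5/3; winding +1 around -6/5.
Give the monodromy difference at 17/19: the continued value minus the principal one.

Continued minus principal equals (4/7)*pi*i.

The rational part is single-valued and drops out of the difference; each branch term changes only by its own monodromy.
(9)*sqrt(1 - τ/(-5/3)): winding +2 is even, the square root returns to the same sheet, contribution 0.
(2/7)*log(1 - τ/(-6/5)): each positive loop around -6/5 adds 2*pi*i to the log, so winding +1 contributes (2/7)*(1)*2*pi*i = (4/7)*pi*i.
Summing the contributions at τ = 17/19 gives (4/7)*pi*i.


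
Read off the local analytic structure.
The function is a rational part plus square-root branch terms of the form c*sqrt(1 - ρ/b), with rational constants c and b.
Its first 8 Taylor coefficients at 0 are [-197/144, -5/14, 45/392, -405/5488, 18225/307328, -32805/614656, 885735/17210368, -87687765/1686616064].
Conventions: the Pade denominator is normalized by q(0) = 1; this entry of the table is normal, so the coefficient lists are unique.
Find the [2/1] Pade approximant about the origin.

The Pade approximant has numerator coefficients [-197/144, -277/224, -45/392]; denominator coefficients [1, 9/14].

Taylor coefficients needed (read off): a_0 = -197/144, a_1 = -5/14, a_2 = 45/392, a_3 = -405/5488.
Write the denominator as Q(ρ) = 1 + q1*ρ. Requiring Q*f - P = O(ρ^4) with deg P <= 2 kills the coefficients of ρ^3..ρ^3 in Q*f:
  ρ^3: a_3 + q1*a_2 = 0, i.e. -405/5488 + (45/392)*q1 = 0.
Solving this linear system: q1 = 9/14.
The numerator is Q*f truncated at degree 2: P0 = a_0 = -197/144; P1 = a_1 + q1*a_0 = -277/224; P2 = a_2 + q1*a_1 = -45/392.


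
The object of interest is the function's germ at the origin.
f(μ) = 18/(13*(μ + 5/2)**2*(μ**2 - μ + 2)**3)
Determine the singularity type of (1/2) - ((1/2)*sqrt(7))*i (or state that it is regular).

The denominator factor μ**2 - μ + 2 vanishes at (1/2) - ((1/2)*sqrt(7))*i and appears to the power 3; the numerator there equals 18/13, nonzero, and no other factor vanishes.
Hence a pole whose order is the multiplicity, 3.

The point is a pole of order 3.
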